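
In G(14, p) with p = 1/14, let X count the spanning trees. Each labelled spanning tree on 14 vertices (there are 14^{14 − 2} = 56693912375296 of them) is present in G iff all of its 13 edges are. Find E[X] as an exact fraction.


K_14 has 14^{14 − 2} = 56693912375296 labelled spanning trees.
For each such spanning tree H, let X_H = 1 if all 13 edges of H are present in G. Then P[X_H = 1] = p^{13} = (1/14)^{13} = 1/793714773254144.
By linearity of expectation: E[X] = Σ_H E[X_H] = 56693912375296 · p^{13} = 56693912375296 · 1/793714773254144 = 1/14.
Numerically: E[X] ≈ 0.07143.

E[X] = 56693912375296 · (1/14)^{13} = 1/14 ≈ 0.07143.


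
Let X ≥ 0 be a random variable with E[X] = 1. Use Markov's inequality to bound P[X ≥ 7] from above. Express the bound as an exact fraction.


μ = E[X] = 1, a = 7.
Markov: P[X ≥ 7] ≤ μ/a = (1)/7 = 1/7.
Numerically: ≈ 0.14286.
(Since a = 7 > μ = 1.00000, the bound 1/7 is < 1 and informative.)

P[X ≥ 7] ≤ 1/7 ≈ 0.14286.


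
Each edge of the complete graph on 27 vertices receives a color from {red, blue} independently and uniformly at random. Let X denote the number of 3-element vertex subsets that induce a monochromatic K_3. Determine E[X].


Let X = Σ_S X_S over the C(27, 3) = 2925 subsets S of size 3, where X_S = 1 if the K_3 on S is monochromatic.
For a fixed S, the K_3 on S has C(3, 2) = 3 edges. P[all 3 edges red] = (1/2)^3, and likewise for blue, so P[monochromatic] = 2·(1/2)^3 = 2^{1 − 3} = 1/4.
By linearity of expectation: E[X] = C(27, 3) · 2^{1 − 3} = 2925 · 1/4 = 2925/4.
Numerically: E[X] ≈ 731.2500.

E[X] = C(27,3)·2^(1−C(3,2)) = 2925/4 ≈ 731.2500.


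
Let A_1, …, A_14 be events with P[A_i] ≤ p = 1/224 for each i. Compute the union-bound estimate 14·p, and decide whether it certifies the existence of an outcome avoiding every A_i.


Union bound: P[∪_{i=1}^{14} A_i] ≤ Σ_i P[A_i] ≤ 14·p = 14·(1/224) = 1/16.
Numerically: 1/16 ≈ 0.0625000.
Is 1/16 < 1? YES.
Since P[∪ A_i] ≤ 1/16 < 1, the complement has P[∩ A_i^c] ≥ 1 − 1/16 = 15/16 > 0, so some outcome avoids every A_i.

14·p = 1/16 ≈ 0.0625000; existence CERTIFIED by the union bound.


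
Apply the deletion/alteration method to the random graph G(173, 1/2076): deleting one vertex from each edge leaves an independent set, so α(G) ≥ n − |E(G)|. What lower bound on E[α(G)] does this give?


E[|E(G)|] = C(173, 2)·p = 14878 · (1/2076) = 43/6.
E[α(G)] ≥ n − E[|E(G)|] = 173 − 43/6 = 995/6.
Numerically: ≈ 165.83333.
(This is only a lower bound; the true E[α(G)] may be larger.)

E[α(G)] ≥ 995/6 ≈ 165.83333.


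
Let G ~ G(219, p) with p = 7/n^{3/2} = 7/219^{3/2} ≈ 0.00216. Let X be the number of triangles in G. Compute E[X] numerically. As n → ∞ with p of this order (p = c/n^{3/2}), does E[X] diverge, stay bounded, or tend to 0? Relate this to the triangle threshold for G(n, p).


Number of potential triangles: C(219, 3) = 1726669.
Each occurs with probability p³ ≈ (0.00216)³ ≈ 1.00762e-08.
By linearity: E[X] = C(219, 3)·p³ ≈ 1726669 · 1.00762e-08 ≈ 0.017.
Since α = 3/2 > 1, p = c/n^{3/2} = o(1/n) is below the triangle threshold p ~ 1/n. Asymptotically E[X] ~ (c³/6)·n^{3(1−α)} = (7³/6)·n^{-1.5} → 0, so by Markov's inequality G has no triangles w.h.p.

E[X] ≈ 0.017; in regime p = Θ(1/n^{3/2}) E[X] tends to 0 (below the triangle threshold p ~ 1/n).


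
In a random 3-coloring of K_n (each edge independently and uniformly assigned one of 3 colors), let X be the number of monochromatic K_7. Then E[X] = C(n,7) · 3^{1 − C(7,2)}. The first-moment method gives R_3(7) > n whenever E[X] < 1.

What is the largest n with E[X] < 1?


We need C(n, 7) · 3^{1 − 21} < 1, i.e. C(n, 7) < 3^{21 − 1} = 3486784401.
Check values of n near the boundary:
  n = 75: C(75, 7) = 1984829850; 1984829850 < 3486784401? YES
  n = 76: C(76, 7) = 2186189400; 2186189400 < 3486784401? YES
  n = 77: C(77, 7) = 2404808340; 2404808340 < 3486784401? YES
  n = 78: C(78, 7) = 2641902120; 2641902120 < 3486784401? YES
  n = 79: C(79, 7) = 2898753715; 2898753715 < 3486784401? YES
  n = 80: C(80, 7) = 3176716400; 3176716400 < 3486784401? YES
  n = 81: C(81, 7) = 3477216600; 3477216600 < 3486784401? YES
  n = 82: C(82, 7) = 3801756816; 3801756816 < 3486784401? NO
  n = 83: C(83, 7) = 4151918628; 4151918628 < 3486784401? NO
The largest n with C(n, 7) < 3486784401 is n = 81 (where E[X] = 42928600/43046721 ≈ 0.997). Hence R_3(7) > 81, i.e. R_3(7) ≥ 82.

Largest n = 81; hence R_3(7) > 81.


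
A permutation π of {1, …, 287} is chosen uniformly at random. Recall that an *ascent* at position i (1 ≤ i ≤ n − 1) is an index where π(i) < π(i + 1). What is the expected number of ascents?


Write X = Σ X_I over i = 1, …, 286, with X_I the indicator of one ascent.
There are 286 indicators.
For each fixed i, the pair (π(i), π(i+1)) is a uniformly random ordered pair of distinct values from {1, …, 287}; by symmetry P[π(i) < π(i+1)] = 1/2.
By linearity: E[X] = 286 · (1/2) = (287 − 1) · (1/2) = 143 ≈ 143.0000.

E[X] = 143 = 143.0000.


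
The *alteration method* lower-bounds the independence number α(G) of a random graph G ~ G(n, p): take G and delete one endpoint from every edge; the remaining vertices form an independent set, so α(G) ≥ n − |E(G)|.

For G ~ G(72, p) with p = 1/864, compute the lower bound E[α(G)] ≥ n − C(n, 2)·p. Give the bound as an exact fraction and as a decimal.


E[|E(G)|] = C(72, 2)·p = 2556 · (1/864) = 71/24.
E[α(G)] ≥ n − E[|E(G)|] = 72 − 71/24 = 1657/24.
Numerically: ≈ 69.0417.
(This is only a lower bound; the true E[α(G)] may be larger.)

E[α(G)] ≥ 1657/24 ≈ 69.0417.


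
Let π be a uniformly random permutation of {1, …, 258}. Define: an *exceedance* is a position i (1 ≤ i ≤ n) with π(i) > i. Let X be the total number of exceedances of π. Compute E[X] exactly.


Write X = Σ_{i=1}^{258} X_i, where X_i = 1_{π(i) > i}.
For each fixed i, π(i) is uniform over {1, …, 258} (marginal of a uniform permutation), so P[π(i) > i] = (n − i)/n. Summing: Σ_{i=1}^{258} (n − i)/n = (0 + 1 + … + 257)/258 = 258(258 − 1)/(2·258) = (258 − 1)/2.
Hence E[X] = Σ_{i=1}^{258} (258 − i)/258 = 257/2 ≈ 128.50000.

E[X] = 257/2 = 128.50000.


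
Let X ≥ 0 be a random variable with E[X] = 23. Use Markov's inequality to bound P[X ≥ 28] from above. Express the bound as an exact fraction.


μ = E[X] = 23, a = 28.
Markov: P[X ≥ 28] ≤ μ/a = (23)/28 = 23/28.
Numerically: ≈ 0.821429.
(Since a = 28 > μ = 23.000000, the bound 23/28 is < 1 and informative.)

P[X ≥ 28] ≤ 23/28 ≈ 0.821429.


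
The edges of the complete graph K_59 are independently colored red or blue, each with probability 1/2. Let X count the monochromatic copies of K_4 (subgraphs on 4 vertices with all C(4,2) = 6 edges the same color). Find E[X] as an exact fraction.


Let X = Σ_S X_S over the C(59, 4) = 455126 subsets S of size 4, where X_S = 1 if the K_4 on S is monochromatic.
For a fixed S, the K_4 on S has C(4, 2) = 6 edges. P[all 6 edges red] = (1/2)^6, and likewise for blue, so P[monochromatic] = 2·(1/2)^6 = 2^{1 − 6} = 1/32.
By linearity of expectation: E[X] = C(59, 4) · 2^{1 − 6} = 455126 · 1/32 = 227563/16.
Numerically: E[X] ≈ 14222.6875.

E[X] = C(59,4)·2^(1−C(4,2)) = 227563/16 ≈ 14222.6875.


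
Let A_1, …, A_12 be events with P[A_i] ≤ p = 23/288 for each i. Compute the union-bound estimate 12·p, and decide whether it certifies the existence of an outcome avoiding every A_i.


Union bound: P[∪_{i=1}^{12} A_i] ≤ Σ_i P[A_i] ≤ 12·p = 12·(23/288) = 23/24.
Numerically: 23/24 ≈ 0.9583333.
Is 23/24 < 1? YES.
Since P[∪ A_i] ≤ 23/24 < 1, the complement has P[∩ A_i^c] ≥ 1 − 23/24 = 1/24 > 0, so some outcome avoids every A_i.

12·p = 23/24 ≈ 0.9583333; existence CERTIFIED by the union bound.


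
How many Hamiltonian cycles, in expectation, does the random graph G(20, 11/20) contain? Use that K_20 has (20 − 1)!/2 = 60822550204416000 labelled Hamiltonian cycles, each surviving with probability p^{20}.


K_20 has (20 − 1)!/2 = 60822550204416000 labelled Hamiltonian cycles.
For each such Hamiltonian cycle H, let X_H = 1 if all 20 edges of H are present in G. Then P[X_H = 1] = p^{20} = (11/20)^{20} = 672749994932560009201/104857600000000000000000000.
By linearity of expectation: E[X] = Σ_H E[X_H] = 60822550204416000 · p^{20} = 60822550204416000 · 672749994932560009201/104857600000000000000000000 = 9989836509230039246035759128621/25600000000000000000.
Numerically: E[X] ≈ 3.90228e+11.

E[X] = 60822550204416000 · (11/20)^{20} = 9989836509230039246035759128621/25600000000000000000 ≈ 3.90228e+11.


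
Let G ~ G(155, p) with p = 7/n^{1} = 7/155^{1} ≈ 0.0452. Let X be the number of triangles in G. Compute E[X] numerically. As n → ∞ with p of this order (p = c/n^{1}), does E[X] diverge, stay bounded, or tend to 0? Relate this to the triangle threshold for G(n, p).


Number of potential triangles: C(155, 3) = 608685.
Each occurs with probability p³ ≈ (0.0452)³ ≈ 9.21084e-05.
By linearity: E[X] = C(155, 3)·p³ ≈ 608685 · 9.21084e-05 ≈ 56.065.
Here α = 1, so p = 7/n is exactly at the triangle threshold p ~ 1/n. Asymptotically E[X] → c³/6 = 7³/6 = 343/6 ≈ 57.167, a bounded constant. In this regime the triangle count is asymptotically Poisson(c³/6).

E[X] ≈ 56.065; in regime p = Θ(1/n^{1}) E[X] stays bounded (at the triangle threshold p ~ 1/n).


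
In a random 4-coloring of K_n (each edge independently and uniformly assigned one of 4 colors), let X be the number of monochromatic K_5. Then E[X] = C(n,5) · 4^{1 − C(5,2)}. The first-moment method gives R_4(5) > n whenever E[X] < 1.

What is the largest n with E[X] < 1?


We need C(n, 5) · 4^{1 − 10} < 1, i.e. C(n, 5) < 4^{10 − 1} = 262144.
Check values of n near the boundary:
  n = 30: C(30, 5) = 142506; 142506 < 262144? YES
  n = 31: C(31, 5) = 169911; 169911 < 262144? YES
  n = 32: C(32, 5) = 201376; 201376 < 262144? YES
  n = 33: C(33, 5) = 237336; 237336 < 262144? YES
  n = 34: C(34, 5) = 278256; 278256 < 262144? NO
The largest n with C(n, 5) < 262144 is n = 33 (where E[X] = 29667/32768 ≈ 0.9054). Hence R_4(5) > 33, i.e. R_4(5) ≥ 34.

Largest n = 33; hence R_4(5) > 33.


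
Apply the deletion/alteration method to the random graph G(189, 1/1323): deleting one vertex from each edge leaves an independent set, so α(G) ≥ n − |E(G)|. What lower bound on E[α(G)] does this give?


E[|E(G)|] = C(189, 2)·p = 17766 · (1/1323) = 94/7.
E[α(G)] ≥ n − E[|E(G)|] = 189 − 94/7 = 1229/7.
Numerically: ≈ 175.5714.
(This is only a lower bound; the true E[α(G)] may be larger.)

E[α(G)] ≥ 1229/7 ≈ 175.5714.


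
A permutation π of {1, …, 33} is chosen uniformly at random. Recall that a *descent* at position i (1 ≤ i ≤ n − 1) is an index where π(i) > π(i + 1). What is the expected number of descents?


Write X = Σ X_I over i = 1, …, 32, with X_I the indicator of one descent.
There are 32 indicators.
For each fixed i, the pair (π(i), π(i+1)) is a uniformly random ordered pair of distinct values from {1, …, 33}; by symmetry P[π(i) > π(i+1)] = 1/2.
By linearity: E[X] = 32 · (1/2) = (33 − 1) · (1/2) = 16 ≈ 16.000000.

E[X] = 16 = 16.000000.


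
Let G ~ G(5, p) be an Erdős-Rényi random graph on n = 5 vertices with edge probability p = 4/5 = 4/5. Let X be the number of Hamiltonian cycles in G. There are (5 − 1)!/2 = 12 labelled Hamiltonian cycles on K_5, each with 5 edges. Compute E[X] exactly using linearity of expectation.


K_5 has (5 − 1)!/2 = 12 labelled Hamiltonian cycles.
For each such Hamiltonian cycle H, let X_H = 1 if all 5 edges of H are present in G. Then P[X_H = 1] = p^{5} = (4/5)^{5} = 1024/3125.
By linearity of expectation: E[X] = Σ_H E[X_H] = 12 · p^{5} = 12 · 1024/3125 = 12288/3125.
Numerically: E[X] ≈ 3.93216.

E[X] = 12 · (4/5)^{5} = 12288/3125 ≈ 3.93216.


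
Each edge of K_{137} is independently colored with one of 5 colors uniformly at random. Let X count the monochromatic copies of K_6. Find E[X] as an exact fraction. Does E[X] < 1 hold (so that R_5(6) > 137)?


E[X] = C(137, 6) · 5^{1 − 15} = 8218472724 · 5^{−14} = 8218472724/6103515625.
As a reduced fraction: E[X] = 8218472724/6103515625 ≈ 1.346515.
Is E[X] < 1? NO.
Since E[X] ≥ 1, the first-moment bound is inconclusive at n = 137; it does NOT by itself certify R_5(6) > 137.

E[X] = 8218472724/6103515625 ≈ 1.346515; E[X] ≥ 1; first-moment method inconclusive here.


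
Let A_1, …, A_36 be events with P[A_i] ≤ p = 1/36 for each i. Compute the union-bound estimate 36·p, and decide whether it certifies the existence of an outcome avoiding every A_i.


Union bound: P[∪_{i=1}^{36} A_i] ≤ Σ_i P[A_i] ≤ 36·p = 36·(1/36) = 1.
Numerically: 1 ≈ 1.00000.
Is 1 < 1? NO.
Since the bound 1 is ≥ 1, the union bound is uninformative here; it does NOT by itself certify existence.

36·p = 1 ≈ 1.00000; existence NOT certified by the union bound.


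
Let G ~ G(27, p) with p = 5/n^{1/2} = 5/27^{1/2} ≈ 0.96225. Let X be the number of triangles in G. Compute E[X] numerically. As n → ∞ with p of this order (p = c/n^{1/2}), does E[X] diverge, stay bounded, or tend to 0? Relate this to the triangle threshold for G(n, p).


Number of potential triangles: C(27, 3) = 2925.
Each occurs with probability p³ ≈ (0.96225)³ ≈ 8.9097264e-01.
By linearity: E[X] = C(27, 3)·p³ ≈ 2925 · 8.9097264e-01 ≈ 2606.09497.
Since α = 1/2 < 1, p = c/n^{1/2} ≫ 1/n is above the triangle threshold p ~ 1/n. Asymptotically E[X] ~ (c³/6)·n^{3(1−α)} = (5³/6)·n^{1.5} → ∞; triangles are abundant w.h.p.

E[X] ≈ 2606.09497; in regime p = Θ(1/n^{1/2}) E[X] diverges (above the triangle threshold p ~ 1/n).


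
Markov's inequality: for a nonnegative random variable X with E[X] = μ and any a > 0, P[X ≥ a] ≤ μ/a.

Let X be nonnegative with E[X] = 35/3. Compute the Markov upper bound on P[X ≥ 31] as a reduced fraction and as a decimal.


μ = E[X] = 35/3, a = 31.
Markov: P[X ≥ 31] ≤ μ/a = (35/3)/31 = 35/93.
Numerically: ≈ 0.37634.
(Since a = 31 > μ = 11.66667, the bound 35/93 is < 1 and informative.)

P[X ≥ 31] ≤ 35/93 ≈ 0.37634.


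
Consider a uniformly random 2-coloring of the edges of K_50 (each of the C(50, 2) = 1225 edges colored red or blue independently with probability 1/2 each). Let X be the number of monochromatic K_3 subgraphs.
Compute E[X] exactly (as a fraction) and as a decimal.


Let X = Σ_S X_S over the C(50, 3) = 19600 subsets S of size 3, where X_S = 1 if the K_3 on S is monochromatic.
For a fixed S, the K_3 on S has C(3, 2) = 3 edges. P[all 3 edges red] = (1/2)^3, and likewise for blue, so P[monochromatic] = 2·(1/2)^3 = 2^{1 − 3} = 1/4.
By linearity: E[X] = C(50, 3) · 2^{1 − 3} = 19600 · 1/4 = 4900.
Numerically: E[X] ≈ 4900.000.

E[X] = C(50,3)·2^(1−C(3,2)) = 4900 ≈ 4900.000.


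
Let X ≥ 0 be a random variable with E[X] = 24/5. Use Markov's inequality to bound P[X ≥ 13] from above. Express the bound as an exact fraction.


μ = E[X] = 24/5, a = 13.
Markov: P[X ≥ 13] ≤ μ/a = (24/5)/13 = 24/65.
Numerically: ≈ 0.369.
(Since a = 13 > μ = 4.800, the bound 24/65 is < 1 and informative.)

P[X ≥ 13] ≤ 24/65 ≈ 0.369.


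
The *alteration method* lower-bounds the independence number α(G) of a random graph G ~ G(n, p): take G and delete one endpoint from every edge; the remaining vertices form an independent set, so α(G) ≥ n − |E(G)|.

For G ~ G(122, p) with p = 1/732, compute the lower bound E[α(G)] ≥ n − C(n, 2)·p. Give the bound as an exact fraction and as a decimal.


E[|E(G)|] = C(122, 2)·p = 7381 · (1/732) = 121/12.
E[α(G)] ≥ n − E[|E(G)|] = 122 − 121/12 = 1343/12.
Numerically: ≈ 111.91667.
(This is only a lower bound; the true E[α(G)] may be larger.)

E[α(G)] ≥ 1343/12 ≈ 111.91667.


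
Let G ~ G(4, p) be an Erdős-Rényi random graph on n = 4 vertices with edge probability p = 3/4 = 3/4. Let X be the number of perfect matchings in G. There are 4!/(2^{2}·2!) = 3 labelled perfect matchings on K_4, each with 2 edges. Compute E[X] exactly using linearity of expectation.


K_4 has 4!/(2^{2}·2!) = 3 labelled perfect matchings.
For each such perfect matching H, let X_H = 1 if all 2 edges of H are present in G. Then P[X_H = 1] = p^{2} = (3/4)^{2} = 9/16.
By linearity: E[X] = Σ_H E[X_H] = 3 · p^{2} = 3 · 9/16 = 27/16.
Numerically: E[X] ≈ 1.69.

E[X] = 3 · (3/4)^{2} = 27/16 ≈ 1.69.


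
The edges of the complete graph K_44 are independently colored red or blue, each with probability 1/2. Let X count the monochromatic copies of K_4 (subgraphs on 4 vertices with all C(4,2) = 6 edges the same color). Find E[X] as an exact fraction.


Let X = Σ_S X_S over the C(44, 4) = 135751 subsets S of size 4, where X_S = 1 if the K_4 on S is monochromatic.
For a fixed S, the K_4 on S has C(4, 2) = 6 edges. P[all 6 edges red] = (1/2)^6, and likewise for blue, so P[monochromatic] = 2·(1/2)^6 = 2^{1 − 6} = 1/32.
By linearity: E[X] = C(44, 4) · 2^{1 − 6} = 135751 · 1/32 = 135751/32.
Numerically: E[X] ≈ 4242.219.

E[X] = C(44,4)·2^(1−C(4,2)) = 135751/32 ≈ 4242.219.


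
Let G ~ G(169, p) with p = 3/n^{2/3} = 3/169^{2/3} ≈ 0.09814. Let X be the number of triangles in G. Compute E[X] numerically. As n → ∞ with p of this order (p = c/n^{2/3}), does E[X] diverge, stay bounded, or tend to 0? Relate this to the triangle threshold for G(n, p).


Number of potential triangles: C(169, 3) = 790244.
Each occurs with probability p³ ≈ (0.09814)³ ≈ 9.453451e-04.
By linearity: E[X] = C(169, 3)·p³ ≈ 790244 · 9.453451e-04 ≈ 747.0533.
Since α = 2/3 < 1, p = c/n^{2/3} ≫ 1/n is above the triangle threshold p ~ 1/n. Asymptotically E[X] ~ (c³/6)·n^{3(1−α)} = (3³/6)·n^{1} → ∞; triangles are abundant w.h.p.

E[X] ≈ 747.0533; in regime p = Θ(1/n^{2/3}) E[X] diverges (above the triangle threshold p ~ 1/n).


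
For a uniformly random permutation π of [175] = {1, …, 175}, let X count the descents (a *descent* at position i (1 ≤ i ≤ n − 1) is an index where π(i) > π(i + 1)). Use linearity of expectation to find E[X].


Write X = Σ X_I over i = 1, …, 174, with X_I the indicator of one descent.
There are 174 indicators.
For each fixed i, the pair (π(i), π(i+1)) is a uniformly random ordered pair of distinct values from {1, …, 175}; by symmetry P[π(i) > π(i+1)] = 1/2.
By linearity: E[X] = 174 · (1/2) = (175 − 1) · (1/2) = 87 ≈ 87.000000.

E[X] = 87 = 87.000000.


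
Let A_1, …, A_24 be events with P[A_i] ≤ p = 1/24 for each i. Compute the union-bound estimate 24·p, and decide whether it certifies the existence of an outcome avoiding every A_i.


Union bound: P[∪_{i=1}^{24} A_i] ≤ Σ_i P[A_i] ≤ 24·p = 24·(1/24) = 1.
Numerically: 1 ≈ 1.000.
Is 1 < 1? NO.
Since the bound 1 is ≥ 1, the union bound is uninformative here; it does NOT by itself certify existence.

24·p = 1 ≈ 1.000; existence NOT certified by the union bound.


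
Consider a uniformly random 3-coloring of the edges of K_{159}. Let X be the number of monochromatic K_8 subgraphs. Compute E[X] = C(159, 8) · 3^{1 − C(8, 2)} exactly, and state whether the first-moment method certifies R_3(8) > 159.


E[X] = C(159, 8) · 3^{1 − 28} = 8471208603429 · 3^{−27} = 8471208603429/7625597484987.
As a reduced fraction: E[X] = 941245400381/847288609443 ≈ 1.1109.
Is E[X] < 1? NO.
Since E[X] ≥ 1, the first-moment bound is inconclusive at n = 159; it does NOT by itself certify R_3(8) > 159.

E[X] = 941245400381/847288609443 ≈ 1.1109; E[X] ≥ 1; first-moment method inconclusive here.


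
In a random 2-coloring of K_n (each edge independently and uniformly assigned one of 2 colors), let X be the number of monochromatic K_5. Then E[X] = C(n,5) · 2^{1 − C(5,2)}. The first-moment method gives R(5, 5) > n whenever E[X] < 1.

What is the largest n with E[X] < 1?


We need C(n, 5) · 2^{1 − 10} < 1, i.e. C(n, 5) < 2^{10 − 1} = 512.
Check values of n near the boundary:
  n = 6: C(6, 5) = 6; 6 < 512? YES
  n = 7: C(7, 5) = 21; 21 < 512? YES
  n = 8: C(8, 5) = 56; 56 < 512? YES
  n = 9: C(9, 5) = 126; 126 < 512? YES
  n = 10: C(10, 5) = 252; 252 < 512? YES
  n = 11: C(11, 5) = 462; 462 < 512? YES
  n = 12: C(12, 5) = 792; 792 < 512? NO
  n = 13: C(13, 5) = 1287; 1287 < 512? NO
The largest n with C(n, 5) < 512 is n = 11 (where E[X] = 231/256 ≈ 0.902). Hence R(5, 5) > 11, i.e. R(5, 5) ≥ 12.

Largest n = 11; hence R(5, 5) > 11.


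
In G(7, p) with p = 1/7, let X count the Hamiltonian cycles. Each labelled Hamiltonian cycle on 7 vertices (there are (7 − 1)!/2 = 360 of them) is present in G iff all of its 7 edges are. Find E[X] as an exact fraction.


K_7 has (7 − 1)!/2 = 360 labelled Hamiltonian cycles.
For each such Hamiltonian cycle H, let X_H = 1 if all 7 edges of H are present in G. Then P[X_H = 1] = p^{7} = (1/7)^{7} = 1/823543.
By linearity of expectation: E[X] = Σ_H E[X_H] = 360 · p^{7} = 360 · 1/823543 = 360/823543.
Numerically: E[X] ≈ 0.000437.

E[X] = 360 · (1/7)^{7} = 360/823543 ≈ 0.000437.


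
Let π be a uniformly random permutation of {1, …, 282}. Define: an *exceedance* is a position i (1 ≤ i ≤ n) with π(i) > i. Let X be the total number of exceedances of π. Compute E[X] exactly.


Write X = Σ_{i=1}^{282} X_i, where X_i = 1_{π(i) > i}.
For each fixed i, π(i) is uniform over {1, …, 282} (marginal of a uniform permutation), so P[π(i) > i] = (n − i)/n. Summing: Σ_{i=1}^{282} (n − i)/n = (0 + 1 + … + 281)/282 = 282(282 − 1)/(2·282) = (282 − 1)/2.
Hence E[X] = Σ_{i=1}^{282} (282 − i)/282 = 281/2 ≈ 140.5000.

E[X] = 281/2 = 140.5000.


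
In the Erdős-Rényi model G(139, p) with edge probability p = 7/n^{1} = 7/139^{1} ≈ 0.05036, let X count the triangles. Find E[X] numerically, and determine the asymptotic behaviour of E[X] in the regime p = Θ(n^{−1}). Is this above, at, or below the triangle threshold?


Number of potential triangles: C(139, 3) = 437989.
Each occurs with probability p³ ≈ (0.05036)³ ≈ 1.277173e-04.
By linearity: E[X] = C(139, 3)·p³ ≈ 437989 · 1.277173e-04 ≈ 55.9388.
Here α = 1, so p = 7/n is exactly at the triangle threshold p ~ 1/n. Asymptotically E[X] → c³/6 = 7³/6 = 343/6 ≈ 57.1667, a bounded constant. In this regime the triangle count is asymptotically Poisson(c³/6).

E[X] ≈ 55.9388; in regime p = Θ(1/n^{1}) E[X] stays bounded (at the triangle threshold p ~ 1/n).


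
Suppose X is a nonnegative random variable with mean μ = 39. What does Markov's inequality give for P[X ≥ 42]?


μ = E[X] = 39, a = 42.
Markov: P[X ≥ 42] ≤ μ/a = (39)/42 = 13/14.
Numerically: ≈ 0.929.
(Since a = 42 > μ = 39.000, the bound 13/14 is < 1 and informative.)

P[X ≥ 42] ≤ 13/14 ≈ 0.929.


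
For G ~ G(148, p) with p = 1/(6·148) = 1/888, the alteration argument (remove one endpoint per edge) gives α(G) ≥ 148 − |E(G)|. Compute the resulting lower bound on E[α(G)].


E[|E(G)|] = C(148, 2)·p = 10878 · (1/888) = 49/4.
E[α(G)] ≥ n − E[|E(G)|] = 148 − 49/4 = 543/4.
Numerically: ≈ 135.75000.
(This is only a lower bound; the true E[α(G)] may be larger.)

E[α(G)] ≥ 543/4 ≈ 135.75000.


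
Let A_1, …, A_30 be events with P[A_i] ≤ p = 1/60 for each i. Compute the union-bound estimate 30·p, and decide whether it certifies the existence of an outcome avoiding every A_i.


Union bound: P[∪_{i=1}^{30} A_i] ≤ Σ_i P[A_i] ≤ 30·p = 30·(1/60) = 1/2.
Numerically: 1/2 ≈ 0.5000000.
Is 1/2 < 1? YES.
Since P[∪ A_i] ≤ 1/2 < 1, the complement has P[∩ A_i^c] ≥ 1 − 1/2 = 1/2 > 0, so some outcome avoids every A_i.

30·p = 1/2 ≈ 0.5000000; existence CERTIFIED by the union bound.


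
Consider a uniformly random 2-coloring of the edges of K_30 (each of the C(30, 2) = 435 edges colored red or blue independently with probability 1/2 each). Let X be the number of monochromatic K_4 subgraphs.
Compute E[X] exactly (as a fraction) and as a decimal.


Let X = Σ_S X_S over the C(30, 4) = 27405 subsets S of size 4, where X_S = 1 if the K_4 on S is monochromatic.
For a fixed S, the K_4 on S has C(4, 2) = 6 edges. P[all 6 edges red] = (1/2)^6, and likewise for blue, so P[monochromatic] = 2·(1/2)^6 = 2^{1 − 6} = 1/32.
By linearity of expectation: E[X] = C(30, 4) · 2^{1 − 6} = 27405 · 1/32 = 27405/32.
Numerically: E[X] ≈ 856.4062.

E[X] = C(30,4)·2^(1−C(4,2)) = 27405/32 ≈ 856.4062.


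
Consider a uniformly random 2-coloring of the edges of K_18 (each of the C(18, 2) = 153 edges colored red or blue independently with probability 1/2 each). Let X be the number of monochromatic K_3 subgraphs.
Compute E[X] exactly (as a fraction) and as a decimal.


Let X = Σ_S X_S over the C(18, 3) = 816 subsets S of size 3, where X_S = 1 if the K_3 on S is monochromatic.
For a fixed S, the K_3 on S has C(3, 2) = 3 edges. P[all 3 edges red] = (1/2)^3, and likewise for blue, so P[monochromatic] = 2·(1/2)^3 = 2^{1 − 3} = 1/4.
By linearity: E[X] = C(18, 3) · 2^{1 − 3} = 816 · 1/4 = 204.
Numerically: E[X] ≈ 204.0000.

E[X] = C(18,3)·2^(1−C(3,2)) = 204 ≈ 204.0000.


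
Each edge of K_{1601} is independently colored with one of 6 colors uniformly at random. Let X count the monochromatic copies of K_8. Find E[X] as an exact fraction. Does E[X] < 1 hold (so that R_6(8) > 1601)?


E[X] = C(1601, 8) · 6^{1 − 28} = 1051968746851785076600 · 6^{−27} = 1051968746851785076600/1023490369077469249536.
As a reduced fraction: E[X] = 131496093356473134575/127936296134683656192 ≈ 1.0278248.
Is E[X] < 1? NO.
Since E[X] ≥ 1, the first-moment bound is inconclusive at n = 1601; it does NOT by itself certify R_6(8) > 1601.

E[X] = 131496093356473134575/127936296134683656192 ≈ 1.0278248; E[X] ≥ 1; first-moment method inconclusive here.


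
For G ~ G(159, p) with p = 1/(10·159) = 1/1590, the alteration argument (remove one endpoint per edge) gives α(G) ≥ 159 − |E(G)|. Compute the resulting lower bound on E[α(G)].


E[|E(G)|] = C(159, 2)·p = 12561 · (1/1590) = 79/10.
E[α(G)] ≥ n − E[|E(G)|] = 159 − 79/10 = 1511/10.
Numerically: ≈ 151.10000.
(This is only a lower bound; the true E[α(G)] may be larger.)

E[α(G)] ≥ 1511/10 ≈ 151.10000.


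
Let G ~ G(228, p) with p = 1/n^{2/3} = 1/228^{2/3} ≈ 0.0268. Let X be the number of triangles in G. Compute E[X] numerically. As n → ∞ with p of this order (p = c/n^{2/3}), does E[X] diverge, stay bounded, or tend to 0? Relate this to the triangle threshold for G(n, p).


Number of potential triangles: C(228, 3) = 1949476.
Each occurs with probability p³ ≈ (0.0268)³ ≈ 1.92367e-05.
By linearity: E[X] = C(228, 3)·p³ ≈ 1949476 · 1.92367e-05 ≈ 37.501.
Since α = 2/3 < 1, p = c/n^{2/3} ≫ 1/n is above the triangle threshold p ~ 1/n. Asymptotically E[X] ~ (c³/6)·n^{3(1−α)} = (1³/6)·n^{1} → ∞; triangles are abundant w.h.p.

E[X] ≈ 37.501; in regime p = Θ(1/n^{2/3}) E[X] diverges (above the triangle threshold p ~ 1/n).


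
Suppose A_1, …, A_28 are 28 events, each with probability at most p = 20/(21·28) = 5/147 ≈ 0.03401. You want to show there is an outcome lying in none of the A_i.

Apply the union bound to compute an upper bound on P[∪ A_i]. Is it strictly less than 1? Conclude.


Union bound: P[∪_{i=1}^{28} A_i] ≤ Σ_i P[A_i] ≤ 28·p = 28·(5/147) = 20/21.
Numerically: 20/21 ≈ 0.95238.
Is 20/21 < 1? YES.
Since P[∪ A_i] ≤ 20/21 < 1, the complement has P[∩ A_i^c] ≥ 1 − 20/21 = 1/21 > 0, so some outcome avoids every A_i.

28·p = 20/21 ≈ 0.95238; existence CERTIFIED by the union bound.


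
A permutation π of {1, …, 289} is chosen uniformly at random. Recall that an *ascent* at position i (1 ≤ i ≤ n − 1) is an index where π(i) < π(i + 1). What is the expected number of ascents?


Write X = Σ X_I over i = 1, …, 288, with X_I the indicator of one ascent.
There are 288 indicators.
For each fixed i, the pair (π(i), π(i+1)) is a uniformly random ordered pair of distinct values from {1, …, 289}; by symmetry P[π(i) < π(i+1)] = 1/2.
By linearity: E[X] = 288 · (1/2) = (289 − 1) · (1/2) = 144 ≈ 144.0000.

E[X] = 144 = 144.0000.


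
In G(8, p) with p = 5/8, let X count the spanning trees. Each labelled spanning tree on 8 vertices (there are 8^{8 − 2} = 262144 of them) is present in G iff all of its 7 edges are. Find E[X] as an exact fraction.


K_8 has 8^{8 − 2} = 262144 labelled spanning trees.
For each such spanning tree H, let X_H = 1 if all 7 edges of H are present in G. Then P[X_H = 1] = p^{7} = (5/8)^{7} = 78125/2097152.
By linearity: E[X] = Σ_H E[X_H] = 262144 · p^{7} = 262144 · 78125/2097152 = 78125/8.
Numerically: E[X] ≈ 9766.

E[X] = 262144 · (5/8)^{7} = 78125/8 ≈ 9766.


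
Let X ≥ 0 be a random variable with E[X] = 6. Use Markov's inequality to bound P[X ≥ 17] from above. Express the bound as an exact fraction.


μ = E[X] = 6, a = 17.
Markov: P[X ≥ 17] ≤ μ/a = (6)/17 = 6/17.
Numerically: ≈ 0.352941.
(Since a = 17 > μ = 6.000000, the bound 6/17 is < 1 and informative.)

P[X ≥ 17] ≤ 6/17 ≈ 0.352941.


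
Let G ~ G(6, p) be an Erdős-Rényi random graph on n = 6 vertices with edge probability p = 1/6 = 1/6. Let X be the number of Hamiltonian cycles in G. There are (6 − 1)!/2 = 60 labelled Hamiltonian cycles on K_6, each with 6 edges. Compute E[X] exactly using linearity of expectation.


K_6 has (6 − 1)!/2 = 60 labelled Hamiltonian cycles.
For each such Hamiltonian cycle H, let X_H = 1 if all 6 edges of H are present in G. Then P[X_H = 1] = p^{6} = (1/6)^{6} = 1/46656.
By linearity of expectation: E[X] = Σ_H E[X_H] = 60 · p^{6} = 60 · 1/46656 = 5/3888.
Numerically: E[X] ≈ 0.001286.

E[X] = 60 · (1/6)^{6} = 5/3888 ≈ 0.001286.


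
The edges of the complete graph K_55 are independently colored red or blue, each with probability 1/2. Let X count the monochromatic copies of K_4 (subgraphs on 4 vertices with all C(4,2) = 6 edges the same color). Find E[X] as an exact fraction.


Let X = Σ_S X_S over the C(55, 4) = 341055 subsets S of size 4, where X_S = 1 if the K_4 on S is monochromatic.
For a fixed S, the K_4 on S has C(4, 2) = 6 edges. P[all 6 edges red] = (1/2)^6, and likewise for blue, so P[monochromatic] = 2·(1/2)^6 = 2^{1 − 6} = 1/32.
By linearity of expectation: E[X] = C(55, 4) · 2^{1 − 6} = 341055 · 1/32 = 341055/32.
Numerically: E[X] ≈ 10657.969.

E[X] = C(55,4)·2^(1−C(4,2)) = 341055/32 ≈ 10657.969.


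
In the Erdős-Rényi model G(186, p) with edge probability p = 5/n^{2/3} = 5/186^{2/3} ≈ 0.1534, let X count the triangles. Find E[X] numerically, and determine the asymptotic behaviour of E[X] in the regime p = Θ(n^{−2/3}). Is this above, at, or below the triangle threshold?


Number of potential triangles: C(186, 3) = 1055240.
Each occurs with probability p³ ≈ (0.1534)³ ≈ 3.613134e-03.
By linearity: E[X] = C(186, 3)·p³ ≈ 1055240 · 3.613134e-03 ≈ 3812.7240.
Since α = 2/3 < 1, p = c/n^{2/3} ≫ 1/n is above the triangle threshold p ~ 1/n. Asymptotically E[X] ~ (c³/6)·n^{3(1−α)} = (5³/6)·n^{1} → ∞; triangles are abundant w.h.p.

E[X] ≈ 3812.7240; in regime p = Θ(1/n^{2/3}) E[X] diverges (above the triangle threshold p ~ 1/n).


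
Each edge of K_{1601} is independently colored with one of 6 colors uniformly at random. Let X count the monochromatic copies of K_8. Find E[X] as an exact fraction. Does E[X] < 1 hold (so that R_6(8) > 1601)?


E[X] = C(1601, 8) · 6^{1 − 28} = 1051968746851785076600 · 6^{−27} = 1051968746851785076600/1023490369077469249536.
As a reduced fraction: E[X] = 131496093356473134575/127936296134683656192 ≈ 1.0278248.
Is E[X] < 1? NO.
Since E[X] ≥ 1, the first-moment bound is inconclusive at n = 1601; it does NOT by itself certify R_6(8) > 1601.

E[X] = 131496093356473134575/127936296134683656192 ≈ 1.0278248; E[X] ≥ 1; first-moment method inconclusive here.


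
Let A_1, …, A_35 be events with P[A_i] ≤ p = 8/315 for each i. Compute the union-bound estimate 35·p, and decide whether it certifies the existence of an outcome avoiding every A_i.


Union bound: P[∪_{i=1}^{35} A_i] ≤ Σ_i P[A_i] ≤ 35·p = 35·(8/315) = 8/9.
Numerically: 8/9 ≈ 0.8889.
Is 8/9 < 1? YES.
Since P[∪ A_i] ≤ 8/9 < 1, the complement has P[∩ A_i^c] ≥ 1 − 8/9 = 1/9 > 0, so some outcome avoids every A_i.

35·p = 8/9 ≈ 0.8889; existence CERTIFIED by the union bound.


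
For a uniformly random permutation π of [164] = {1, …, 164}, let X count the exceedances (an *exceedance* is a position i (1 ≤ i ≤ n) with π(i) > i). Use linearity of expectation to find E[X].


Write X = Σ_{i=1}^{164} X_i, where X_i = 1_{π(i) > i}.
For each fixed i, π(i) is uniform over {1, …, 164} (marginal of a uniform permutation), so P[π(i) > i] = (n − i)/n. Summing: Σ_{i=1}^{164} (n − i)/n = (0 + 1 + … + 163)/164 = 164(164 − 1)/(2·164) = (164 − 1)/2.
Hence E[X] = Σ_{i=1}^{164} (164 − i)/164 = 163/2 ≈ 81.5000.

E[X] = 163/2 = 81.5000.


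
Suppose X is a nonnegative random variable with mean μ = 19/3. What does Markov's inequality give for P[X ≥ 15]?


μ = E[X] = 19/3, a = 15.
Markov: P[X ≥ 15] ≤ μ/a = (19/3)/15 = 19/45.
Numerically: ≈ 0.422.
(Since a = 15 > μ = 6.333, the bound 19/45 is < 1 and informative.)

P[X ≥ 15] ≤ 19/45 ≈ 0.422.


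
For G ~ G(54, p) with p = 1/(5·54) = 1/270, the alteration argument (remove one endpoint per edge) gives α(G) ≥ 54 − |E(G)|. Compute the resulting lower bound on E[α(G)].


E[|E(G)|] = C(54, 2)·p = 1431 · (1/270) = 53/10.
E[α(G)] ≥ n − E[|E(G)|] = 54 − 53/10 = 487/10.
Numerically: ≈ 48.70000.
(This is only a lower bound; the true E[α(G)] may be larger.)

E[α(G)] ≥ 487/10 ≈ 48.70000.


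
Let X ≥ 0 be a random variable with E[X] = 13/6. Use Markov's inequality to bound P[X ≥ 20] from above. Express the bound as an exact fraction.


μ = E[X] = 13/6, a = 20.
Markov: P[X ≥ 20] ≤ μ/a = (13/6)/20 = 13/120.
Numerically: ≈ 0.108.
(Since a = 20 > μ = 2.167, the bound 13/120 is < 1 and informative.)

P[X ≥ 20] ≤ 13/120 ≈ 0.108.


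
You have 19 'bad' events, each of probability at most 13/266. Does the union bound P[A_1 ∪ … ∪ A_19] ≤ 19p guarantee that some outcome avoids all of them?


Union bound: P[∪_{i=1}^{19} A_i] ≤ Σ_i P[A_i] ≤ 19·p = 19·(13/266) = 13/14.
Numerically: 13/14 ≈ 0.928571.
Is 13/14 < 1? YES.
Since P[∪ A_i] ≤ 13/14 < 1, the complement has P[∩ A_i^c] ≥ 1 − 13/14 = 1/14 > 0, so some outcome avoids every A_i.

19·p = 13/14 ≈ 0.928571; existence CERTIFIED by the union bound.


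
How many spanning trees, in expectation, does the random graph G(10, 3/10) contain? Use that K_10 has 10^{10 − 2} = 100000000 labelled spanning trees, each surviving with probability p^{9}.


K_10 has 10^{10 − 2} = 100000000 labelled spanning trees.
For each such spanning tree H, let X_H = 1 if all 9 edges of H are present in G. Then P[X_H = 1] = p^{9} = (3/10)^{9} = 19683/1000000000.
By linearity of expectation: E[X] = Σ_H E[X_H] = 100000000 · p^{9} = 100000000 · 19683/1000000000 = 19683/10.
Numerically: E[X] ≈ 1968.3.

E[X] = 100000000 · (3/10)^{9} = 19683/10 ≈ 1968.3.


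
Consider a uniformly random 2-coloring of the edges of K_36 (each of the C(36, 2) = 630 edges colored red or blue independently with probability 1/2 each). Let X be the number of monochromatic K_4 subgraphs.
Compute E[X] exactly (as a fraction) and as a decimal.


Let X = Σ_S X_S over the C(36, 4) = 58905 subsets S of size 4, where X_S = 1 if the K_4 on S is monochromatic.
For a fixed S, the K_4 on S has C(4, 2) = 6 edges. P[all 6 edges red] = (1/2)^6, and likewise for blue, so P[monochromatic] = 2·(1/2)^6 = 2^{1 − 6} = 1/32.
By linearity of expectation: E[X] = C(36, 4) · 2^{1 − 6} = 58905 · 1/32 = 58905/32.
Numerically: E[X] ≈ 1840.781250.

E[X] = C(36,4)·2^(1−C(4,2)) = 58905/32 ≈ 1840.781250.


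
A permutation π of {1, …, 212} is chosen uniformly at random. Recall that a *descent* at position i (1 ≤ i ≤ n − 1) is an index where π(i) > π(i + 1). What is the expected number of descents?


Write X = Σ X_I over i = 1, …, 211, with X_I the indicator of one descent.
There are 211 indicators.
For each fixed i, the pair (π(i), π(i+1)) is a uniformly random ordered pair of distinct values from {1, …, 212}; by symmetry P[π(i) > π(i+1)] = 1/2.
By linearity: E[X] = 211 · (1/2) = (212 − 1) · (1/2) = 211/2 ≈ 105.5000.

E[X] = 211/2 = 105.5000.


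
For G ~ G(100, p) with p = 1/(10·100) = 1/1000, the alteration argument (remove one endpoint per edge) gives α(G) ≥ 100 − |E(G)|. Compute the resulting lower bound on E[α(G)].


E[|E(G)|] = C(100, 2)·p = 4950 · (1/1000) = 99/20.
E[α(G)] ≥ n − E[|E(G)|] = 100 − 99/20 = 1901/20.
Numerically: ≈ 95.0500.
(This is only a lower bound; the true E[α(G)] may be larger.)

E[α(G)] ≥ 1901/20 ≈ 95.0500.


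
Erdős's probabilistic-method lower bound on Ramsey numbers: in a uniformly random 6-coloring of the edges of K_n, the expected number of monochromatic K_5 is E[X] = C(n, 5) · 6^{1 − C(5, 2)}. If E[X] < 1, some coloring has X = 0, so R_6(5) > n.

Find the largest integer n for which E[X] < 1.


We need C(n, 5) · 6^{1 − 10} < 1, i.e. C(n, 5) < 6^{10 − 1} = 10077696.
Check values of n near the boundary:
  n = 64: C(64, 5) = 7624512; 7624512 < 10077696? YES
  n = 65: C(65, 5) = 8259888; 8259888 < 10077696? YES
  n = 66: C(66, 5) = 8936928; 8936928 < 10077696? YES
  n = 67: C(67, 5) = 9657648; 9657648 < 10077696? YES
  n = 68: C(68, 5) = 10424128; 10424128 < 10077696? NO
The largest n with C(n, 5) < 10077696 is n = 67 (where E[X] = 67067/69984 ≈ 0.9583). Hence R_6(5) > 67, i.e. R_6(5) ≥ 68.

Largest n = 67; hence R_6(5) > 67.


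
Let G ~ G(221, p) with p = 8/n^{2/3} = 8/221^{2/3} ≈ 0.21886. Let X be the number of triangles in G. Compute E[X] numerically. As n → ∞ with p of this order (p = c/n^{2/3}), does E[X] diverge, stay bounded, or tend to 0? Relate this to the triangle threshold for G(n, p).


Number of potential triangles: C(221, 3) = 1774630.
Each occurs with probability p³ ≈ (0.21886)³ ≈ 1.0482996e-02.
By linearity: E[X] = C(221, 3)·p³ ≈ 1774630 · 1.0482996e-02 ≈ 18603.43891.
Since α = 2/3 < 1, p = c/n^{2/3} ≫ 1/n is above the triangle threshold p ~ 1/n. Asymptotically E[X] ~ (c³/6)·n^{3(1−α)} = (8³/6)·n^{1} → ∞; triangles are abundant w.h.p.

E[X] ≈ 18603.43891; in regime p = Θ(1/n^{2/3}) E[X] diverges (above the triangle threshold p ~ 1/n).


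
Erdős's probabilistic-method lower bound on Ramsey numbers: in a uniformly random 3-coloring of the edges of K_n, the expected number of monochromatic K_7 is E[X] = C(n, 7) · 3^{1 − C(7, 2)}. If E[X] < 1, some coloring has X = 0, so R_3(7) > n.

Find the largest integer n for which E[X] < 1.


We need C(n, 7) · 3^{1 − 21} < 1, i.e. C(n, 7) < 3^{21 − 1} = 3486784401.
Check values of n near the boundary:
  n = 76: C(76, 7) = 2186189400; 2186189400 < 3486784401? YES
  n = 77: C(77, 7) = 2404808340; 2404808340 < 3486784401? YES
  n = 78: C(78, 7) = 2641902120; 2641902120 < 3486784401? YES
  n = 79: C(79, 7) = 2898753715; 2898753715 < 3486784401? YES
  n = 80: C(80, 7) = 3176716400; 3176716400 < 3486784401? YES
  n = 81: C(81, 7) = 3477216600; 3477216600 < 3486784401? YES
  n = 82: C(82, 7) = 3801756816; 3801756816 < 3486784401? NO
  n = 83: C(83, 7) = 4151918628; 4151918628 < 3486784401? NO
The largest n with C(n, 7) < 3486784401 is n = 81 (where E[X] = 42928600/43046721 ≈ 0.997). Hence R_3(7) > 81, i.e. R_3(7) ≥ 82.

Largest n = 81; hence R_3(7) > 81.


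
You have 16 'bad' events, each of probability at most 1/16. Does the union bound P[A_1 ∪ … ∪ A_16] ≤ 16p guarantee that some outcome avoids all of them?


Union bound: P[∪_{i=1}^{16} A_i] ≤ Σ_i P[A_i] ≤ 16·p = 16·(1/16) = 1.
Numerically: 1 ≈ 1.0000000.
Is 1 < 1? NO.
Since the bound 1 is ≥ 1, the union bound is uninformative here; it does NOT by itself certify existence.

16·p = 1 ≈ 1.0000000; existence NOT certified by the union bound.
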